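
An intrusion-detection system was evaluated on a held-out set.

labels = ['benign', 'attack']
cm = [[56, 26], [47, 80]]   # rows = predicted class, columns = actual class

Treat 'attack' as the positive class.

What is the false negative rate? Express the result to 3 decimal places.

FNR = FN/(FN+TP) = 26/(26+80) = 0.245

0.245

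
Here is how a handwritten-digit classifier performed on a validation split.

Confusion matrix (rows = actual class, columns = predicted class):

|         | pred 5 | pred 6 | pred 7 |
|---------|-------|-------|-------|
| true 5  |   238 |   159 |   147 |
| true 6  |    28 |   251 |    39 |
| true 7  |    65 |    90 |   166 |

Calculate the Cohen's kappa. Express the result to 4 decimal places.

0.3407

Observed agreement pₒ = trace/N = 655/1183 = 0.55368
Expected agreement pₑ = Σ (rowᵢ·colᵢ)/N² = (544·331 + 318·500 + 321·352)/1183² = 0.32302
κ = (pₒ − pₑ)/(1 − pₑ) = (0.55368 − 0.32302)/(1 − 0.32302) = 0.3407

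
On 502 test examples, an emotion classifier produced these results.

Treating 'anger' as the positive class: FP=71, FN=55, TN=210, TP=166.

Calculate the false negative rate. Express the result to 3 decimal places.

0.249

FNR = FN/(FN+TP) = 55/(55+166) = 0.249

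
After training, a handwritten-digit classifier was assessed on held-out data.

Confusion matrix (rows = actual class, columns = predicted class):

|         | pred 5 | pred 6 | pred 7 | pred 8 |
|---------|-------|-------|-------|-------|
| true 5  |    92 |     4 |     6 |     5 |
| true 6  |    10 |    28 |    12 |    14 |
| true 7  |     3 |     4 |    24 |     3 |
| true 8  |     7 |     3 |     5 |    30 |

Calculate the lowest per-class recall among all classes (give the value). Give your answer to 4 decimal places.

0.4375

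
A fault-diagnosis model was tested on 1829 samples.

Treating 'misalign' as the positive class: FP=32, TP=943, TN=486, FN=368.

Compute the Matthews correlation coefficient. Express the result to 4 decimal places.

0.5938

MCC = (TP·TN − FP·FN) / √((TP+FP)(TP+FN)(TN+FP)(TN+FN))
Numerator = 943·486 − 32·368 = 446522
Denominator = √(975·1311·518·854) = √565450949700 = 751964.7264
MCC = 446522 / 751964.7264 = 0.5938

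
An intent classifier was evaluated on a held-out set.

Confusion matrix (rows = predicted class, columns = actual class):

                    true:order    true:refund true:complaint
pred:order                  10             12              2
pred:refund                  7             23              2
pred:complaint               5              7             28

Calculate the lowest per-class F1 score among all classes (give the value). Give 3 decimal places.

Per-class F1 score (2·TP/(2·TP+FP+FN)):
  order: TP=10, FP=12+2=14, FN=7+5=12 → 20/46 = 0.4348
  refund: TP=23, FP=7+2=9, FN=12+7=19 → 46/74 = 0.6216
  complaint: TP=28, FP=5+7=12, FN=2+2=4 → 56/72 = 0.7778
Lowest is class 'order' with F1 score = 0.435.

0.435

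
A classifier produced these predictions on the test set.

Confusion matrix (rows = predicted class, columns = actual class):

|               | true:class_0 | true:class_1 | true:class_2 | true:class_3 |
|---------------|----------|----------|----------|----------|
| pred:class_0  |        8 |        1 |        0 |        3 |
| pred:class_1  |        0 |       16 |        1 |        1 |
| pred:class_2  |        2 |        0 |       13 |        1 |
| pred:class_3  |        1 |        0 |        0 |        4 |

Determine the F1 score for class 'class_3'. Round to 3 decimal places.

0.571

Take TP from the diagonal, FP from the rest of the 'class_3' prediction marginal, FN from the rest of the 'class_3' actual marginal.
F1 score = 2·TP/(2·TP+FP+FN).
class_3: TP=4, FP=1+0+0=1, FN=3+1+1=5 → 8/14 = 0.5714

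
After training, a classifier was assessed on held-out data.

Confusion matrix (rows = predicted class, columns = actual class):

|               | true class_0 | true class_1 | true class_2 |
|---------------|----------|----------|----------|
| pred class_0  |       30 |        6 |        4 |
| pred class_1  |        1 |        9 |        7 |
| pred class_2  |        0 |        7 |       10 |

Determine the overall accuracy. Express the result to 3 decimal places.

0.662

Accuracy = trace / total = (30+9+10=49) / 74 = 49/74 = 0.662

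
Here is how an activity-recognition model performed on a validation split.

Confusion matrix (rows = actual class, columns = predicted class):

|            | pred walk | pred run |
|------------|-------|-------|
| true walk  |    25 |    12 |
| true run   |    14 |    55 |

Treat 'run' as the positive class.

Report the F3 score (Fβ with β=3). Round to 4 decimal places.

0.7994

Fβ = (1+β²)·TP / ((1+β²)·TP + β²·FN + FP), with β²=9
= 10·55 / (10·55 + 9·14 + 12) = 0.7994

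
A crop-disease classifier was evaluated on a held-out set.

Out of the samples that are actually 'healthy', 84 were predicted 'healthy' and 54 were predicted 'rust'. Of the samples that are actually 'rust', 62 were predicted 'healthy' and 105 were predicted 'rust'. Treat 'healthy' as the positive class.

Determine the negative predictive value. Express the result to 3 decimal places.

0.660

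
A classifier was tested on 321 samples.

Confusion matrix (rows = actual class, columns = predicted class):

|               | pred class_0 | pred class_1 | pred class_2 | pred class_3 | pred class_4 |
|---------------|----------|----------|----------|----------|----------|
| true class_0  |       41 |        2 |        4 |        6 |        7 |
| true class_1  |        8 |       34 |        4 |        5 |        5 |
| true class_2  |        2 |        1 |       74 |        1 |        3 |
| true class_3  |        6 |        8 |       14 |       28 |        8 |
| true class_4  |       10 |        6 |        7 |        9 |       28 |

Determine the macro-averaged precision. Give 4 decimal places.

Per-class precision (TP/(TP+FP)):
  class_0: TP=41, FP=8+2+6+10=26 → 41/67 = 0.61194
  class_1: TP=34, FP=2+1+8+6=17 → 34/51 = 0.66667
  class_2: TP=74, FP=4+4+14+7=29 → 74/103 = 0.71845
  class_3: TP=28, FP=6+5+1+9=21 → 28/49 = 0.57143
  class_4: TP=28, FP=7+5+3+8=23 → 28/51 = 0.54902
Macro-precision = mean = (0.61194 + 0.66667 + 0.71845 + 0.57143 + 0.54902) / 5 = 0.6235

0.6235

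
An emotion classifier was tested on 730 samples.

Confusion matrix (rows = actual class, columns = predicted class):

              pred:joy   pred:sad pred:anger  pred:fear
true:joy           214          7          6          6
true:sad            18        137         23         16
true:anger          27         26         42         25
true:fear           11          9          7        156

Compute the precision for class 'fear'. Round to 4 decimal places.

0.7685

Take TP from the diagonal, FP from the rest of the 'fear' prediction marginal, FN from the rest of the 'fear' actual marginal.
precision = TP/(TP+FP).
fear: TP=156, FP=6+16+25=47 → 156/203 = 0.76847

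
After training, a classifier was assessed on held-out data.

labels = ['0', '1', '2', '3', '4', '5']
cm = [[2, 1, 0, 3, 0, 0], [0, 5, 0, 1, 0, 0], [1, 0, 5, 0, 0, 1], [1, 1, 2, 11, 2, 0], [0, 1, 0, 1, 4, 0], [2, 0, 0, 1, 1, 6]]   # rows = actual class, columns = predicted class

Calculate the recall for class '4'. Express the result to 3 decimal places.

0.667

Take TP from the diagonal, FP from the rest of the '4' prediction marginal, FN from the rest of the '4' actual marginal.
recall = TP/(TP+FN).
4: TP=4, FN=0+1+0+1+0=2 → 4/6 = 0.6667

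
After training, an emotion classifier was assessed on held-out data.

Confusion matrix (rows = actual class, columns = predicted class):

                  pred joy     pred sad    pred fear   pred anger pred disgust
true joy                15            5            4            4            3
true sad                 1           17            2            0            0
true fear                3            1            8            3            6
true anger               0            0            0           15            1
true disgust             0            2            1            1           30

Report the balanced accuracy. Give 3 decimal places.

0.707

Balanced accuracy = mean of per-class recall.
  joy: recall = 15/31 = 0.4839
  sad: recall = 17/20 = 0.8500
  fear: recall = 8/21 = 0.3810
  anger: recall = 15/16 = 0.9375
  disgust: recall = 30/34 = 0.8824
Mean = (0.4839 + 0.8500 + 0.3810 + 0.9375 + 0.8824) / 5 = 0.707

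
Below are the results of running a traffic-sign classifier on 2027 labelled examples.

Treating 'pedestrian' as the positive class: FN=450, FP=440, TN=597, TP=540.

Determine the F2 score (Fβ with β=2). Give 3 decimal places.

0.547

Fβ = (1+β²)·TP / ((1+β²)·TP + β²·FN + FP), with β²=4
= 5·540 / (5·540 + 4·450 + 440) = 0.547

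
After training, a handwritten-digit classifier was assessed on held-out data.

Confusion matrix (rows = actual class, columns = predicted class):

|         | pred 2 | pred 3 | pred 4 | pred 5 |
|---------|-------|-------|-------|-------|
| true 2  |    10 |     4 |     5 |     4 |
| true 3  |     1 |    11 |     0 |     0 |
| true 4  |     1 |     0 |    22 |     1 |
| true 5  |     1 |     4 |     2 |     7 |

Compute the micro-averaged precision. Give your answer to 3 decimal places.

0.685

Micro-averaging pools counts across classes: ΣTP=50, ΣFP=23, ΣFN=23.
Micro-precision = TP/(TP+FP) on pooled counts = 0.685 (equals overall accuracy in single-label multiclass).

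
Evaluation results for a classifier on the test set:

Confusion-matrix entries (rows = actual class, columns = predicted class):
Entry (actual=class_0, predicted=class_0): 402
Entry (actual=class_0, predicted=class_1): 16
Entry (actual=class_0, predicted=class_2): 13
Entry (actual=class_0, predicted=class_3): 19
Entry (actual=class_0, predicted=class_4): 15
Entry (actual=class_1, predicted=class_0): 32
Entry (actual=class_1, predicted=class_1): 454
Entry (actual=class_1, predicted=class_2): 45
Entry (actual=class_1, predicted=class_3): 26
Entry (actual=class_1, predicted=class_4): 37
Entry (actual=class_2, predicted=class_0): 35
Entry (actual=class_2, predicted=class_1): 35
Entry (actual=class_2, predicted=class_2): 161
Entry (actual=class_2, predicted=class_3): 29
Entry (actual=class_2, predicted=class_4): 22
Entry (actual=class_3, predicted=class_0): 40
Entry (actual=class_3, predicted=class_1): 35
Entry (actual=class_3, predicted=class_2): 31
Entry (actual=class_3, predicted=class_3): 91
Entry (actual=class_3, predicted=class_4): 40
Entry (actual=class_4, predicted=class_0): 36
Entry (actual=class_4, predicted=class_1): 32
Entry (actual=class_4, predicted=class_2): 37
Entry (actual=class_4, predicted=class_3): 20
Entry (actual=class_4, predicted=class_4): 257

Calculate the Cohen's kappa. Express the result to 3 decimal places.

Observed agreement pₒ = trace/N = 1365/1960 = 0.6964
Expected agreement pₑ = Σ (rowᵢ·colᵢ)/N² = (465·545 + 594·572 + 282·287 + 237·185 + 382·371)/1960² = 0.2238
κ = (pₒ − pₑ)/(1 − pₑ) = (0.6964 − 0.2238)/(1 − 0.2238) = 0.609

0.609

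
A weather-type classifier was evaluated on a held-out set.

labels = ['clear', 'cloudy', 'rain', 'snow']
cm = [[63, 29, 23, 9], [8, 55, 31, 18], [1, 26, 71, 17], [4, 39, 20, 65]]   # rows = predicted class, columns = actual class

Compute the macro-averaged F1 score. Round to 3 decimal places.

Per-class F1 score (2·TP/(2·TP+FP+FN)):
  clear: TP=63, FP=29+23+9=61, FN=8+1+4=13 → 126/200 = 0.6300
  cloudy: TP=55, FP=8+31+18=57, FN=29+26+39=94 → 110/261 = 0.4215
  rain: TP=71, FP=1+26+17=44, FN=23+31+20=74 → 142/260 = 0.5462
  snow: TP=65, FP=4+39+20=63, FN=9+18+17=44 → 130/237 = 0.5485
Macro-F1 score = mean = (0.6300 + 0.4215 + 0.5462 + 0.5485) / 4 = 0.537

0.537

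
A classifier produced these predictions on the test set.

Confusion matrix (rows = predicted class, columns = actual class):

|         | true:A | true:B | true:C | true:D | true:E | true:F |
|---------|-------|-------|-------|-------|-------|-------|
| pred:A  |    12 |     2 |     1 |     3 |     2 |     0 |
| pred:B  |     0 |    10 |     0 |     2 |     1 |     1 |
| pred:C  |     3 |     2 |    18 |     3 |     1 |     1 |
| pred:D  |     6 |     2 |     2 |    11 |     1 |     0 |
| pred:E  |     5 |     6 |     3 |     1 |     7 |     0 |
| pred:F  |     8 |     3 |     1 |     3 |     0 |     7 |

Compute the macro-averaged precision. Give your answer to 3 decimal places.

Per-class precision (TP/(TP+FP)):
  A: TP=12, FP=2+1+3+2+0=8 → 12/20 = 0.6000
  B: TP=10, FP=0+0+2+1+1=4 → 10/14 = 0.7143
  C: TP=18, FP=3+2+3+1+1=10 → 18/28 = 0.6429
  D: TP=11, FP=6+2+2+1+0=11 → 11/22 = 0.5000
  E: TP=7, FP=5+6+3+1+0=15 → 7/22 = 0.3182
  F: TP=7, FP=8+3+1+3+0=15 → 7/22 = 0.3182
Macro-precision = mean = (0.6000 + 0.7143 + 0.6429 + 0.5000 + 0.3182 + 0.3182) / 6 = 0.516

0.516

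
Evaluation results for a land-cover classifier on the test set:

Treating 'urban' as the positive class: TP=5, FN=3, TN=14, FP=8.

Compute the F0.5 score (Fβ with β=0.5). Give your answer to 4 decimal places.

Fβ = (1+β²)·TP / ((1+β²)·TP + β²·FN + FP), with β²=1/4
= 1.25·5 / (1.25·5 + 0.25·3 + 8) = 0.4167

0.4167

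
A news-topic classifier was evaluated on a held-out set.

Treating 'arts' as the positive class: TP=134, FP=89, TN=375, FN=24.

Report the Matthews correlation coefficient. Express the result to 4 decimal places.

0.5957

MCC = (TP·TN − FP·FN) / √((TP+FP)(TP+FN)(TN+FP)(TN+FN))
Numerator = 134·375 − 89·24 = 48114
Denominator = √(223·158·464·399) = √6523081824 = 80765.5980
MCC = 48114 / 80765.5980 = 0.5957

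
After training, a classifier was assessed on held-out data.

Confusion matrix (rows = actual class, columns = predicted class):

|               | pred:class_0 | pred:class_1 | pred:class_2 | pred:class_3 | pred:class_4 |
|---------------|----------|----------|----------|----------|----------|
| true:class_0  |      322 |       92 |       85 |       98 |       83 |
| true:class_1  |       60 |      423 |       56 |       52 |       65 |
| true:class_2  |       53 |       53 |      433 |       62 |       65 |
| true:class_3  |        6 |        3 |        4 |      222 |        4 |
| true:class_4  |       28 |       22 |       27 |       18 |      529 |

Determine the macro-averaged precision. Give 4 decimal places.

0.6632

Per-class precision (TP/(TP+FP)):
  class_0: TP=322, FP=60+53+6+28=147 → 322/469 = 0.68657
  class_1: TP=423, FP=92+53+3+22=170 → 423/593 = 0.71332
  class_2: TP=433, FP=85+56+4+27=172 → 433/605 = 0.71570
  class_3: TP=222, FP=98+52+62+18=230 → 222/452 = 0.49115
  class_4: TP=529, FP=83+65+65+4=217 → 529/746 = 0.70912
Macro-precision = mean = (0.68657 + 0.71332 + 0.71570 + 0.49115 + 0.70912) / 5 = 0.6632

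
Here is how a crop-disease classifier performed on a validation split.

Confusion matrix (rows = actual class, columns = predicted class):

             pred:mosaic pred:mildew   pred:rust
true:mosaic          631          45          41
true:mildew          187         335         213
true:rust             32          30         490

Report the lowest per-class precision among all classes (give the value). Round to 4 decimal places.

Per-class precision (TP/(TP+FP)):
  mosaic: TP=631, FP=187+32=219 → 631/850 = 0.74235
  mildew: TP=335, FP=45+30=75 → 335/410 = 0.81707
  rust: TP=490, FP=41+213=254 → 490/744 = 0.65860
Lowest is class 'rust' with precision = 0.6586.

0.6586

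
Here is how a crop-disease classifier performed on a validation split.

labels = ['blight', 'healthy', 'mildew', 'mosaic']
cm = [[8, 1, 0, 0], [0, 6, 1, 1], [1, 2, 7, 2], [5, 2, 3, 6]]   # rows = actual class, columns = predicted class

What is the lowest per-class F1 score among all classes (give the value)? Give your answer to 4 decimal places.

Per-class F1 score (2·TP/(2·TP+FP+FN)):
  blight: TP=8, FP=0+1+5=6, FN=1+0+0=1 → 16/23 = 0.69565
  healthy: TP=6, FP=1+2+2=5, FN=0+1+1=2 → 12/19 = 0.63158
  mildew: TP=7, FP=0+1+3=4, FN=1+2+2=5 → 14/23 = 0.60870
  mosaic: TP=6, FP=0+1+2=3, FN=5+2+3=10 → 12/25 = 0.48000
Lowest is class 'mosaic' with F1 score = 0.4800.

0.4800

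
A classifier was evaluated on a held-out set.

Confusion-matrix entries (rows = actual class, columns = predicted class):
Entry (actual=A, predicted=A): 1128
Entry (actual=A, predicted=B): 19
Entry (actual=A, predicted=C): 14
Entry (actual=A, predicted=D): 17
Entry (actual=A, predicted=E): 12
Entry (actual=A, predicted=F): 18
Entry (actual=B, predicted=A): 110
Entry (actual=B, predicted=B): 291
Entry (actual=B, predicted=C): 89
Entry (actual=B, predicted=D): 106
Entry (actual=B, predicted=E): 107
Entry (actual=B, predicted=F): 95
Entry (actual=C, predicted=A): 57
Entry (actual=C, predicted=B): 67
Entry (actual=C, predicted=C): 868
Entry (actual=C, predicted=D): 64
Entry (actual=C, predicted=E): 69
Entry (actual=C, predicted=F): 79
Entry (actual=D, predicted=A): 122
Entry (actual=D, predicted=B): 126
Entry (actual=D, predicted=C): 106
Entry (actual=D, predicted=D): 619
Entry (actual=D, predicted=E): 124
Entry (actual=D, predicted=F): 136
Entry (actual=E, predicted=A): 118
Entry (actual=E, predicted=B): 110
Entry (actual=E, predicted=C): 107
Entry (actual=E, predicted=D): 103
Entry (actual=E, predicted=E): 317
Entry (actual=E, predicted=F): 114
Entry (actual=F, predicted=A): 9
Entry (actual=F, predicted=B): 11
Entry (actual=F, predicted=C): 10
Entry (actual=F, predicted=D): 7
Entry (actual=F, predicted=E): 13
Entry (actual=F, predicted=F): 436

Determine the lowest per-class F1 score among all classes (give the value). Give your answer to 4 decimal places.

Per-class F1 score (2·TP/(2·TP+FP+FN)):
  A: TP=1128, FP=110+57+122+118+9=416, FN=19+14+17+12+18=80 → 2256/2752 = 0.81977
  B: TP=291, FP=19+67+126+110+11=333, FN=110+89+106+107+95=507 → 582/1422 = 0.40928
  C: TP=868, FP=14+89+106+107+10=326, FN=57+67+64+69+79=336 → 1736/2398 = 0.72394
  D: TP=619, FP=17+106+64+103+7=297, FN=122+126+106+124+136=614 → 1238/2149 = 0.57608
  E: TP=317, FP=12+107+69+124+13=325, FN=118+110+107+103+114=552 → 634/1511 = 0.41959
  F: TP=436, FP=18+95+79+136+114=442, FN=9+11+10+7+13=50 → 872/1364 = 0.63930
Lowest is class 'B' with F1 score = 0.4093.

0.4093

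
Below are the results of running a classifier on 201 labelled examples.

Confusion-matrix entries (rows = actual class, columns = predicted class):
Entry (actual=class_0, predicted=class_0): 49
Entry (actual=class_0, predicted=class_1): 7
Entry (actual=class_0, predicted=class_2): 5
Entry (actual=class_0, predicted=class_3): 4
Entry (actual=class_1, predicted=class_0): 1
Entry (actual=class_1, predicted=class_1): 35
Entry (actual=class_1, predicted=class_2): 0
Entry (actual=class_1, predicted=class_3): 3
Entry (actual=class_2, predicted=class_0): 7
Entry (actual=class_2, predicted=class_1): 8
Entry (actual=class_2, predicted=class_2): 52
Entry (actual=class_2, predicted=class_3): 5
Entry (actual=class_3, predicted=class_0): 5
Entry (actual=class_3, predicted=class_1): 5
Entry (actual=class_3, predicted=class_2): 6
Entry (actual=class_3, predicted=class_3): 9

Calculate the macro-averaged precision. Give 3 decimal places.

Per-class precision (TP/(TP+FP)):
  class_0: TP=49, FP=1+7+5=13 → 49/62 = 0.7903
  class_1: TP=35, FP=7+8+5=20 → 35/55 = 0.6364
  class_2: TP=52, FP=5+0+6=11 → 52/63 = 0.8254
  class_3: TP=9, FP=4+3+5=12 → 9/21 = 0.4286
Macro-precision = mean = (0.7903 + 0.6364 + 0.8254 + 0.4286) / 4 = 0.670

0.670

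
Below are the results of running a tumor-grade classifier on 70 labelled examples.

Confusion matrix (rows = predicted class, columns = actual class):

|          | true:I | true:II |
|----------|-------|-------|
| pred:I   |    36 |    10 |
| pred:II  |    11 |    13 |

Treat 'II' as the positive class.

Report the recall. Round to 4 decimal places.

Recall = TP/(TP+FN) = 13/(13+10) = 13/23 = 0.5652

0.5652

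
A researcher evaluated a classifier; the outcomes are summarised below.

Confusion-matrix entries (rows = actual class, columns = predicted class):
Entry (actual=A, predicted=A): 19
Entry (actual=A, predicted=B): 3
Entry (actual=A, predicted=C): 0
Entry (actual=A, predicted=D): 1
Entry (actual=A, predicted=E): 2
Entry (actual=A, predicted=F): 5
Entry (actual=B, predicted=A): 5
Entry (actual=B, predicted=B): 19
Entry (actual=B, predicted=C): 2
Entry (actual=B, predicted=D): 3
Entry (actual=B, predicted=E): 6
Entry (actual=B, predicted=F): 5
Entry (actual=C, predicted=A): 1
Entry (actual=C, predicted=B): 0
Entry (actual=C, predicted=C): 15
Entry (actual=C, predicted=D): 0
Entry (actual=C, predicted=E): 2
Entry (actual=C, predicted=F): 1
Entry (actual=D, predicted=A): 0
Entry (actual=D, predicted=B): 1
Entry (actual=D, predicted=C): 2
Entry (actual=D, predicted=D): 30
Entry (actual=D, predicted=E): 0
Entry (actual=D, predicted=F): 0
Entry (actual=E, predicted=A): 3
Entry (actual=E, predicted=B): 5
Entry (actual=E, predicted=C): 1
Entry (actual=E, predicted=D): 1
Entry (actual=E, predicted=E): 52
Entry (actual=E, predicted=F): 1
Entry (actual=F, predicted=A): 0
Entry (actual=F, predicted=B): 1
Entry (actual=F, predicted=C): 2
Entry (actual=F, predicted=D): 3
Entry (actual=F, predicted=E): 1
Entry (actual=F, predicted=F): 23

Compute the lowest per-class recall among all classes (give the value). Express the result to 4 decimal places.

0.4750

Per-class recall (TP/(TP+FN)):
  A: TP=19, FN=3+0+1+2+5=11 → 19/30 = 0.63333
  B: TP=19, FN=5+2+3+6+5=21 → 19/40 = 0.47500
  C: TP=15, FN=1+0+0+2+1=4 → 15/19 = 0.78947
  D: TP=30, FN=0+1+2+0+0=3 → 30/33 = 0.90909
  E: TP=52, FN=3+5+1+1+1=11 → 52/63 = 0.82540
  F: TP=23, FN=0+1+2+3+1=7 → 23/30 = 0.76667
Lowest is class 'B' with recall = 0.4750.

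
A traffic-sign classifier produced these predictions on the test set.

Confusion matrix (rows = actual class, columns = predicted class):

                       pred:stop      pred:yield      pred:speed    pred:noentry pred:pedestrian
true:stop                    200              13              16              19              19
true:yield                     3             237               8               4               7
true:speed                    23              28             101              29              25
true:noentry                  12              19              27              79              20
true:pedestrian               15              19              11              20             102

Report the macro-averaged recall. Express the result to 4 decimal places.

Per-class recall (TP/(TP+FN)):
  stop: TP=200, FN=13+16+19+19=67 → 200/267 = 0.74906
  yield: TP=237, FN=3+8+4+7=22 → 237/259 = 0.91506
  speed: TP=101, FN=23+28+29+25=105 → 101/206 = 0.49029
  noentry: TP=79, FN=12+19+27+20=78 → 79/157 = 0.50318
  pedestrian: TP=102, FN=15+19+11+20=65 → 102/167 = 0.61078
Macro-recall = mean = (0.74906 + 0.91506 + 0.49029 + 0.50318 + 0.61078) / 5 = 0.6537

0.6537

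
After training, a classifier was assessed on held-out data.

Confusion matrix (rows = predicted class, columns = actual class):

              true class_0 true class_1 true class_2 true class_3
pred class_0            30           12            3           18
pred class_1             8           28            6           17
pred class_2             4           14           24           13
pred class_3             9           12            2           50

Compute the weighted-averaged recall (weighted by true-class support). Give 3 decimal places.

0.528

Per-class recall (TP/(TP+FN)):
  class_0: TP=30, FN=8+4+9=21 → 30/51 = 0.5882
  class_1: TP=28, FN=12+14+12=38 → 28/66 = 0.4242
  class_2: TP=24, FN=3+6+2=11 → 24/35 = 0.6857
  class_3: TP=50, FN=18+17+13=48 → 50/98 = 0.5102
Weighted-recall = Σ (supportᵢ/N)·recallᵢ with N=250: (51/250)·0.5882 + (66/250)·0.4242 + (35/250)·0.6857 + (98/250)·0.5102 = 0.528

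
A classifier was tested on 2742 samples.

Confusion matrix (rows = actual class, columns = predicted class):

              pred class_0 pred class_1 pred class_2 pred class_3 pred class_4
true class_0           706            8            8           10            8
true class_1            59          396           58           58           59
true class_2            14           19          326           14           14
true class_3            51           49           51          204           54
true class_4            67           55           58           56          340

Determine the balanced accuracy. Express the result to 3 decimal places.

Balanced accuracy = mean of per-class recall.
  class_0: recall = 706/740 = 0.9541
  class_1: recall = 396/630 = 0.6286
  class_2: recall = 326/387 = 0.8424
  class_3: recall = 204/409 = 0.4988
  class_4: recall = 340/576 = 0.5903
Mean = (0.9541 + 0.6286 + 0.8424 + 0.4988 + 0.5903) / 5 = 0.703

0.703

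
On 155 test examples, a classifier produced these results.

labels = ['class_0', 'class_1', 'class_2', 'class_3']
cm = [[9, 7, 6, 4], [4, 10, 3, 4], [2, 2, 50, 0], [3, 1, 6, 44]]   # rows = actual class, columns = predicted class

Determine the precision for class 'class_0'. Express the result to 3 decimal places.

0.500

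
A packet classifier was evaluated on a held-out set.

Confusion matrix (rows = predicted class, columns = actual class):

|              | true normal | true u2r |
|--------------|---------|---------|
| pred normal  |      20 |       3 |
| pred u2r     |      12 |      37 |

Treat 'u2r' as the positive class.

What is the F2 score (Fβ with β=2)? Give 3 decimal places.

Fβ = (1+β²)·TP / ((1+β²)·TP + β²·FN + FP), with β²=4
= 5·37 / (5·37 + 4·3 + 12) = 0.885

0.885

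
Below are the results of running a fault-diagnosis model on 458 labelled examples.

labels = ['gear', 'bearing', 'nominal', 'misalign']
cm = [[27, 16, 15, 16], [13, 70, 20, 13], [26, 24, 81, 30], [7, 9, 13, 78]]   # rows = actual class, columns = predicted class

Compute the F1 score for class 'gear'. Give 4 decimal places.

0.3673

One-vs-rest for 'gear': TP = diagonal; FP = other classes predicted 'gear'; FN = 'gear' predicted as other.
F1 score = 2·TP/(2·TP+FP+FN).
gear: TP=27, FP=13+26+7=46, FN=16+15+16=47 → 54/147 = 0.36735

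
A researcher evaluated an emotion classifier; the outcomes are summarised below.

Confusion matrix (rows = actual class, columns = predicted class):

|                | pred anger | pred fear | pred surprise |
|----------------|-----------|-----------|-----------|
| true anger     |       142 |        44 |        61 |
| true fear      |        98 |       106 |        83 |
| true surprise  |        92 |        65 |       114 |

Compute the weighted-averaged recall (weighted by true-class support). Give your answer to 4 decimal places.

Per-class recall (TP/(TP+FN)):
  anger: TP=142, FN=44+61=105 → 142/247 = 0.57490
  fear: TP=106, FN=98+83=181 → 106/287 = 0.36934
  surprise: TP=114, FN=92+65=157 → 114/271 = 0.42066
Weighted-recall = Σ (supportᵢ/N)·recallᵢ with N=805: (247/805)·0.57490 + (287/805)·0.36934 + (271/805)·0.42066 = 0.4497

0.4497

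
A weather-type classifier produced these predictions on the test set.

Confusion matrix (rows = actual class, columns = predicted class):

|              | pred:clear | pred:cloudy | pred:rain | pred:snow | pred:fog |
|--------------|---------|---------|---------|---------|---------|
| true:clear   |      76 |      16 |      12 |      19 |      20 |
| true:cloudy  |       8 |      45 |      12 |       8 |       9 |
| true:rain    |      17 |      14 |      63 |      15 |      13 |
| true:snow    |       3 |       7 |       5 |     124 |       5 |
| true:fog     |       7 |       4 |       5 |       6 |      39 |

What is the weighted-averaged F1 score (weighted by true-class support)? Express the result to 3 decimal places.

0.625

Per-class F1 score (2·TP/(2·TP+FP+FN)):
  clear: TP=76, FP=8+17+3+7=35, FN=16+12+19+20=67 → 152/254 = 0.5984
  cloudy: TP=45, FP=16+14+7+4=41, FN=8+12+8+9=37 → 90/168 = 0.5357
  rain: TP=63, FP=12+12+5+5=34, FN=17+14+15+13=59 → 126/219 = 0.5753
  snow: TP=124, FP=19+8+15+6=48, FN=3+7+5+5=20 → 248/316 = 0.7848
  fog: TP=39, FP=20+9+13+5=47, FN=7+4+5+6=22 → 78/147 = 0.5306
Weighted-F1 score = Σ (supportᵢ/N)·F1 scoreᵢ with N=552: (143/552)·0.5984 + (82/552)·0.5357 + (122/552)·0.5753 + (144/552)·0.7848 + (61/552)·0.5306 = 0.625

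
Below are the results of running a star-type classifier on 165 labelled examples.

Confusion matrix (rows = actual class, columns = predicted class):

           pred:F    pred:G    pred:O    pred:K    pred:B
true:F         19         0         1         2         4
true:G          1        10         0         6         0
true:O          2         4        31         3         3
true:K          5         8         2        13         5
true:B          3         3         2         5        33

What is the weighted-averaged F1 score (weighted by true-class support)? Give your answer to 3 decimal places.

0.647

Per-class F1 score (2·TP/(2·TP+FP+FN)):
  F: TP=19, FP=1+2+5+3=11, FN=0+1+2+4=7 → 38/56 = 0.6786
  G: TP=10, FP=0+4+8+3=15, FN=1+0+6+0=7 → 20/42 = 0.4762
  O: TP=31, FP=1+0+2+2=5, FN=2+4+3+3=12 → 62/79 = 0.7848
  K: TP=13, FP=2+6+3+5=16, FN=5+8+2+5=20 → 26/62 = 0.4194
  B: TP=33, FP=4+0+3+5=12, FN=3+3+2+5=13 → 66/91 = 0.7253
Weighted-F1 score = Σ (supportᵢ/N)·F1 scoreᵢ with N=165: (26/165)·0.6786 + (17/165)·0.4762 + (43/165)·0.7848 + (33/165)·0.4194 + (46/165)·0.7253 = 0.647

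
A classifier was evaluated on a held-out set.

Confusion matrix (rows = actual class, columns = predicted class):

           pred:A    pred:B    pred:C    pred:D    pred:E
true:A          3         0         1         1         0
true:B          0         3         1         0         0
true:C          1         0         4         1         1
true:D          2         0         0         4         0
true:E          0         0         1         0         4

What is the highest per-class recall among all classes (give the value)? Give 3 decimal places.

0.800

Per-class recall (TP/(TP+FN)):
  A: TP=3, FN=0+1+1+0=2 → 3/5 = 0.6000
  B: TP=3, FN=0+1+0+0=1 → 3/4 = 0.7500
  C: TP=4, FN=1+0+1+1=3 → 4/7 = 0.5714
  D: TP=4, FN=2+0+0+0=2 → 4/6 = 0.6667
  E: TP=4, FN=0+0+1+0=1 → 4/5 = 0.8000
Highest is class 'E' with recall = 0.800.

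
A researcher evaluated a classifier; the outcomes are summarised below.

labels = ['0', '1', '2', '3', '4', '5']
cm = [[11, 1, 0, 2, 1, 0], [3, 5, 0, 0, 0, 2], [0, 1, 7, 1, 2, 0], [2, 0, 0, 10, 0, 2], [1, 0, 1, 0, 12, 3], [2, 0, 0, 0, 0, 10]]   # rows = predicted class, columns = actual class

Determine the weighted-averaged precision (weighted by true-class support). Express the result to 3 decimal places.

0.716

Per-class precision (TP/(TP+FP)):
  0: TP=11, FP=1+0+2+1+0=4 → 11/15 = 0.7333
  1: TP=5, FP=3+0+0+0+2=5 → 5/10 = 0.5000
  2: TP=7, FP=0+1+1+2+0=4 → 7/11 = 0.6364
  3: TP=10, FP=2+0+0+0+2=4 → 10/14 = 0.7143
  4: TP=12, FP=1+0+1+0+3=5 → 12/17 = 0.7059
  5: TP=10, FP=2+0+0+0+0=2 → 10/12 = 0.8333
Weighted-precision = Σ (supportᵢ/N)·precisionᵢ with N=79: (19/79)·0.7333 + (7/79)·0.5000 + (8/79)·0.6364 + (13/79)·0.7143 + (15/79)·0.7059 + (17/79)·0.8333 = 0.716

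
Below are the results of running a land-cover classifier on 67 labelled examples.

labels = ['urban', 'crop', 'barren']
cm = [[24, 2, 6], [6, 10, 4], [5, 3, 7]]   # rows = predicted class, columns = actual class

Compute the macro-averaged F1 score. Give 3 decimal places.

Per-class F1 score (2·TP/(2·TP+FP+FN)):
  urban: TP=24, FP=2+6=8, FN=6+5=11 → 48/67 = 0.7164
  crop: TP=10, FP=6+4=10, FN=2+3=5 → 20/35 = 0.5714
  barren: TP=7, FP=5+3=8, FN=6+4=10 → 14/32 = 0.4375
Macro-F1 score = mean = (0.7164 + 0.5714 + 0.4375) / 3 = 0.575

0.575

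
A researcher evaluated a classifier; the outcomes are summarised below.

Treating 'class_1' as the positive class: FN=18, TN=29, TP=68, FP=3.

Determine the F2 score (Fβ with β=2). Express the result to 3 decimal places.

Fβ = (1+β²)·TP / ((1+β²)·TP + β²·FN + FP), with β²=4
= 5·68 / (5·68 + 4·18 + 3) = 0.819

0.819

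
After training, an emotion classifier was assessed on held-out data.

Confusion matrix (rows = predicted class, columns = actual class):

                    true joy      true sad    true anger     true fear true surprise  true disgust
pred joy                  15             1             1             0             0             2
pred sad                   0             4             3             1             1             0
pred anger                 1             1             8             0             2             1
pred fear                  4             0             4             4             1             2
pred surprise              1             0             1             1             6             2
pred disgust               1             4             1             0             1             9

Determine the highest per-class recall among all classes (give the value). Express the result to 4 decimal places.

Per-class recall (TP/(TP+FN)):
  joy: TP=15, FN=0+1+4+1+1=7 → 15/22 = 0.68182
  sad: TP=4, FN=1+1+0+0+4=6 → 4/10 = 0.40000
  anger: TP=8, FN=1+3+4+1+1=10 → 8/18 = 0.44444
  fear: TP=4, FN=0+1+0+1+0=2 → 4/6 = 0.66667
  surprise: TP=6, FN=0+1+2+1+1=5 → 6/11 = 0.54545
  disgust: TP=9, FN=2+0+1+2+2=7 → 9/16 = 0.56250
Highest is class 'joy' with recall = 0.6818.

0.6818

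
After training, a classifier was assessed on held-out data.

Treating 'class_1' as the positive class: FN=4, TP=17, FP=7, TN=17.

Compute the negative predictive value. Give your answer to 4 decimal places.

0.8095

NPV = TN/(TN+FN) = 17/(17+4) = 0.8095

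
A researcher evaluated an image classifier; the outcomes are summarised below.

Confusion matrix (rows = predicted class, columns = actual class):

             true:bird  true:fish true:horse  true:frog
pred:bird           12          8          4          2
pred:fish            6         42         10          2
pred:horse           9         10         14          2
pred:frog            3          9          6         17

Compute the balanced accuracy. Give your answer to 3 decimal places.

Balanced accuracy = mean of per-class recall.
  bird: recall = 12/30 = 0.4000
  fish: recall = 42/69 = 0.6087
  horse: recall = 14/34 = 0.4118
  frog: recall = 17/23 = 0.7391
Mean = (0.4000 + 0.6087 + 0.4118 + 0.7391) / 4 = 0.540

0.540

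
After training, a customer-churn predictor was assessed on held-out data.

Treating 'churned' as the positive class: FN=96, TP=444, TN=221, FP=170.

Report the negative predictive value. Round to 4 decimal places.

0.6972

NPV = TN/(TN+FN) = 221/(221+96) = 0.6972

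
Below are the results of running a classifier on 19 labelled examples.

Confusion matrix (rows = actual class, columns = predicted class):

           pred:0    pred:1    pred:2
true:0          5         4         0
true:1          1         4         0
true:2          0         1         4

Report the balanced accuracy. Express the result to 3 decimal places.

0.719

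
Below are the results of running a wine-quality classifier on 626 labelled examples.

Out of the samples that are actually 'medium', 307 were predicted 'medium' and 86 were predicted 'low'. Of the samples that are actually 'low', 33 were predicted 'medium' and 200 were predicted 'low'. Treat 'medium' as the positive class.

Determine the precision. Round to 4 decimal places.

0.9029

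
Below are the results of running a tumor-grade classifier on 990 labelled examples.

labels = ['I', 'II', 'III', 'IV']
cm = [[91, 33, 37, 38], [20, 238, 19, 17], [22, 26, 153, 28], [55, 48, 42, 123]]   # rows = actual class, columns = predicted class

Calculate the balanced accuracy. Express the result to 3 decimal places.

Balanced accuracy = mean of per-class recall.
  I: recall = 91/199 = 0.4573
  II: recall = 238/294 = 0.8095
  III: recall = 153/229 = 0.6681
  IV: recall = 123/268 = 0.4590
Mean = (0.4573 + 0.8095 + 0.6681 + 0.4590) / 4 = 0.598

0.598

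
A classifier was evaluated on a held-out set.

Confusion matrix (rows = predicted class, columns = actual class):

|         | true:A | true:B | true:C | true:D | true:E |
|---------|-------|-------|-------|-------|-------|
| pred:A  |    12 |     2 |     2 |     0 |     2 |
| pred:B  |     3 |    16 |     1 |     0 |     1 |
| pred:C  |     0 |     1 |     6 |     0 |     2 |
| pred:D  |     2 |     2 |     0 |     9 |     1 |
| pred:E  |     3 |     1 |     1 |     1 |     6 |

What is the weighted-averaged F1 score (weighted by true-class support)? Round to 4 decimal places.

0.6597

Per-class F1 score (2·TP/(2·TP+FP+FN)):
  A: TP=12, FP=2+2+0+2=6, FN=3+0+2+3=8 → 24/38 = 0.63158
  B: TP=16, FP=3+1+0+1=5, FN=2+1+2+1=6 → 32/43 = 0.74419
  C: TP=6, FP=0+1+0+2=3, FN=2+1+0+1=4 → 12/19 = 0.63158
  D: TP=9, FP=2+2+0+1=5, FN=0+0+0+1=1 → 18/24 = 0.75000
  E: TP=6, FP=3+1+1+1=6, FN=2+1+2+1=6 → 12/24 = 0.50000
Weighted-F1 score = Σ (supportᵢ/N)·F1 scoreᵢ with N=74: (20/74)·0.63158 + (22/74)·0.74419 + (10/74)·0.63158 + (10/74)·0.75000 + (12/74)·0.50000 = 0.6597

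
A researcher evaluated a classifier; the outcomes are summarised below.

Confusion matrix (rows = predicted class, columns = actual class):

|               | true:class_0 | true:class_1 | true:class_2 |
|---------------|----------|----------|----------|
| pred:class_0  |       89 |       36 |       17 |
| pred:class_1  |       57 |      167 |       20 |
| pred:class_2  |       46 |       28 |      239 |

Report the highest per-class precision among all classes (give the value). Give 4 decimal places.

0.7636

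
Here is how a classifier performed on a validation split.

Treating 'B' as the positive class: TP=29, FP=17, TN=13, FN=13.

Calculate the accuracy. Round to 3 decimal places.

Accuracy = (TP+TN)/N = (29+13)/72 = 0.583

0.583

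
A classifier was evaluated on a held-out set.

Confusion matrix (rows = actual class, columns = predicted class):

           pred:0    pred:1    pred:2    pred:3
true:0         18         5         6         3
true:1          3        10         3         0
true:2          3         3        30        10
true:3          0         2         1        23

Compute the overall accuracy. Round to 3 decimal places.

0.675

Accuracy = trace / total = (18+10+30+23=81) / 120 = 81/120 = 0.675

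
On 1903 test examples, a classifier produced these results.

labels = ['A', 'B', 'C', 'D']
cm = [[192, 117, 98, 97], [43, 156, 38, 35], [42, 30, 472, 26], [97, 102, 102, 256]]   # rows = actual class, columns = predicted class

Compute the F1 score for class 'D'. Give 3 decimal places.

F1 score = 2·TP/(2·TP+FP+FN).
D: TP=256, FP=97+35+26=158, FN=97+102+102=301 → 512/971 = 0.5273

0.527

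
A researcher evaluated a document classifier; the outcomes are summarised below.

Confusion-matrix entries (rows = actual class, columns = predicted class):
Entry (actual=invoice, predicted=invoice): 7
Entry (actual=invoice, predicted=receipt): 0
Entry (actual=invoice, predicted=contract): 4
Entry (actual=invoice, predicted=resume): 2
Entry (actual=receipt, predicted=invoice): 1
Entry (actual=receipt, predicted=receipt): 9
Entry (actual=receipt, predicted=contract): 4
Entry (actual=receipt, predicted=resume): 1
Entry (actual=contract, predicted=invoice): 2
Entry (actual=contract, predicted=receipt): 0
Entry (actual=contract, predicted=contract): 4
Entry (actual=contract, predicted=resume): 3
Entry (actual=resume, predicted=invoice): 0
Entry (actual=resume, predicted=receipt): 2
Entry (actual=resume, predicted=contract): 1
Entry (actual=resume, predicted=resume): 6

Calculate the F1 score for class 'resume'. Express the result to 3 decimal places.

F1 score = 2·TP/(2·TP+FP+FN).
resume: TP=6, FP=2+1+3=6, FN=0+2+1=3 → 12/21 = 0.5714

0.571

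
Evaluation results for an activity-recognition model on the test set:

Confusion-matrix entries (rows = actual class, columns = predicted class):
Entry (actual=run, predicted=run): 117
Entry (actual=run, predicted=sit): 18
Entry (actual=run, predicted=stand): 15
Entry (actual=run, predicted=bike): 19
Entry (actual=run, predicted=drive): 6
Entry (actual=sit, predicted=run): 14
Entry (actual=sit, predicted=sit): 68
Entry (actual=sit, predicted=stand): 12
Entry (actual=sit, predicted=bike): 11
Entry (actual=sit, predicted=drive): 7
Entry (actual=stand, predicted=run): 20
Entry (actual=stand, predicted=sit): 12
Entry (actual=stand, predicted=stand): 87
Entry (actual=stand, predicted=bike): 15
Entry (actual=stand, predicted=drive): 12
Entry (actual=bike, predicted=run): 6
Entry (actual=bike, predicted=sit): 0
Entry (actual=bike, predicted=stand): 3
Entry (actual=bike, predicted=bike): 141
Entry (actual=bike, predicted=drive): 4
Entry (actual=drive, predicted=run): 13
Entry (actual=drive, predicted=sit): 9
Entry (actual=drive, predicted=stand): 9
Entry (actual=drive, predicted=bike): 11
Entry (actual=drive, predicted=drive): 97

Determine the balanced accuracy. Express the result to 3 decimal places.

Balanced accuracy = mean of per-class recall.
  run: recall = 117/175 = 0.6686
  sit: recall = 68/112 = 0.6071
  stand: recall = 87/146 = 0.5959
  bike: recall = 141/154 = 0.9156
  drive: recall = 97/139 = 0.6978
Mean = (0.6686 + 0.6071 + 0.5959 + 0.9156 + 0.6978) / 5 = 0.697

0.697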